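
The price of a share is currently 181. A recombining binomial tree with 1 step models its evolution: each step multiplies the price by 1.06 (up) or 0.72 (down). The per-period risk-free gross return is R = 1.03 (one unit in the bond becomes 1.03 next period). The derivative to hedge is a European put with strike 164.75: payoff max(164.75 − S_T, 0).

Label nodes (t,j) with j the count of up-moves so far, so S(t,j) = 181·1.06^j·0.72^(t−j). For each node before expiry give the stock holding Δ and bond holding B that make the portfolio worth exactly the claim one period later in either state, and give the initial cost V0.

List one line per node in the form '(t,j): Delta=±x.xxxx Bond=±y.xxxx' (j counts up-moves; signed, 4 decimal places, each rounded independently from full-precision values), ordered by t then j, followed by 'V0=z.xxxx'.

(0,0): Delta=-0.5595 Bond=104.2142
V0=2.9495

The replicating-portfolio and risk-neutral prices coincide; use p* = (1.03−0.72)/(1.06−0.72) = 0.9118 for the latter.
Payoff layer (t=1): V(1,0)=34.4300, V(1,1)=0.0000
  t=0,j=0: stock 181.0000 → up 191.8600 (V=0.0000), down 130.3200 (V=34.4300). Price 2.9495; hedge Δ=-0.5595, bond B=104.2142.
Self-financing check: at every node Δ·S+B equals the discounted successor values.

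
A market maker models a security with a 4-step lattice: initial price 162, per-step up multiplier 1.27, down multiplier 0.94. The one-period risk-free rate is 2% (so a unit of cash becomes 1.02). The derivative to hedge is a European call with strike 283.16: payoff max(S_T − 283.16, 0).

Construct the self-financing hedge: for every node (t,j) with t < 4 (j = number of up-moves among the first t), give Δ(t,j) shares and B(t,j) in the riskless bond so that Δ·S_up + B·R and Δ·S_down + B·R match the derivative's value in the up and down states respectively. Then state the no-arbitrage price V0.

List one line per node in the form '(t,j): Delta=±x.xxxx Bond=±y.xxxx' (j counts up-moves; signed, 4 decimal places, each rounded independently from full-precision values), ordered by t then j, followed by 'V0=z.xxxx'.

Risk-neutral probability p* = (R−d)/(u−d) = (1.02−0.94)/(1.27−0.94) = 0.2424.
Terminal values V(4,·): V(4,0)=0.0000, V(4,1)=0.0000, V(4,2)=0.0000, V(4,3)=28.7678, V(4,4)=138.2743
Node (3,0) S=134.5546: V=(p*·0.0000+(1−p*)·0.0000)/1.02=0.0000; Δ=(0.0000−0.0000)/(170.8844−126.4813)=0.0000; B=V−Δ·S=0.0000
Node (3,1) S=181.7919: V=(p*·0.0000+(1−p*)·0.0000)/1.02=0.0000; Δ=(0.0000−0.0000)/(230.8757−170.8844)=0.0000; B=V−Δ·S=0.0000
Node (3,2) S=245.6124: V=(p*·28.7678+(1−p*)·0.0000)/1.02=6.8373; Δ=(28.7678−0.0000)/(311.9278−230.8757)=0.3549; B=V−Δ·S=-80.3378
Node (3,3) S=331.8380: V=(p*·138.2743+(1−p*)·28.7678)/1.02=54.2302; Δ=(138.2743−28.7678)/(421.4343−311.9278)=1.0000; B=V−Δ·S=-277.6078
Node (2,0) S=143.1432: V=(p*·0.0000+(1−p*)·0.0000)/1.02=0.0000; Δ=(0.0000−0.0000)/(181.7919−134.5546)=0.0000; B=V−Δ·S=0.0000
Node (2,1) S=193.3956: V=(p*·6.8373+(1−p*)·0.0000)/1.02=1.6250; Δ=(6.8373−0.0000)/(245.6124−181.7919)=0.1071; B=V−Δ·S=-19.0939
Node (2,2) S=261.2898: V=(p*·54.2302+(1−p*)·6.8373)/1.02=17.9671; Δ=(54.2302−6.8373)/(331.8380−245.6124)=0.5496; B=V−Δ·S=-125.6479
Node (1,0) S=152.2800: V=(p*·1.6250+(1−p*)·0.0000)/1.02=0.3862; Δ=(1.6250−0.0000)/(193.3956−143.1432)=0.0323; B=V−Δ·S=-4.5381
Node (1,1) S=205.7400: V=(p*·17.9671+(1−p*)·1.6250)/1.02=5.4772; Δ=(17.9671−1.6250)/(261.2898−193.3956)=0.2407; B=V−Δ·S=-44.0443
Node (0,0) S=162.0000: V=(p*·5.4772+(1−p*)·0.3862)/1.02=1.5886; Δ=(5.4772−0.3862)/(205.7400−152.2800)=0.0952; B=V−Δ·S=-13.8386
Each (Δ,B) replicates both successor values, so the strategy is self-financing and V0 is arbitrage-free.

(0,0): Delta=0.0952 Bond=-13.8386
(1,0): Delta=0.0323 Bond=-4.5381
(1,1): Delta=0.2407 Bond=-44.0443
(2,0): Delta=0.0000 Bond=0.0000
(2,1): Delta=0.1071 Bond=-19.0939
(2,2): Delta=0.5496 Bond=-125.6479
(3,0): Delta=0.0000 Bond=0.0000
(3,1): Delta=0.0000 Bond=0.0000
(3,2): Delta=0.3549 Bond=-80.3378
(3,3): Delta=1.0000 Bond=-277.6078
V0=1.5886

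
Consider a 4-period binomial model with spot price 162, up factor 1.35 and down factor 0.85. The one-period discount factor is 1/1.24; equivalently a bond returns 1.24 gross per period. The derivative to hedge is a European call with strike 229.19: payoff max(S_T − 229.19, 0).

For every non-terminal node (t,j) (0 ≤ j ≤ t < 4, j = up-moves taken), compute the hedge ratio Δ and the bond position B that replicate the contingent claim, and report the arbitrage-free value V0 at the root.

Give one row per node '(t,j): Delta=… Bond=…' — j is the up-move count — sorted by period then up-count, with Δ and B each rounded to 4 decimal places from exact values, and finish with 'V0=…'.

Under the risk-neutral measure, an up-move has probability p* = (R−d)/(u−d) = 0.7800 and values discount at R = 1.24.
Terminal payoffs: V(4,0)=0.0000, V(4,1)=0.0000, V(4,2)=0.0000, V(4,3)=109.6036, V(4,4)=308.8940
(3,0): S=99.4882. Δ = (V_up−V_dn)/(S_up−S_dn) = (0.0000−0.0000)/(134.3091−84.5650) = 0.0000. V = [p*·0.0000 + (1−p*)·0.0000]/1.24 = 0.0000. B = V − Δ·S = 0.0000.
(3,1): S=158.0108. Δ = (V_up−V_dn)/(S_up−S_dn) = (0.0000−0.0000)/(213.3145−134.3091) = 0.0000. V = [p*·0.0000 + (1−p*)·0.0000]/1.24 = 0.0000. B = V − Δ·S = 0.0000.
(3,2): S=250.9583. Δ = (V_up−V_dn)/(S_up−S_dn) = (109.6036−0.0000)/(338.7936−213.3145) = 0.8735. V = [p*·109.6036 + (1−p*)·0.0000]/1.24 = 68.9442. B = V − Δ·S = -150.2631.
(3,3): S=398.5808. Δ = (V_up−V_dn)/(S_up−S_dn) = (308.8940−109.6036)/(538.0840−338.7936) = 1.0000. V = [p*·308.8940 + (1−p*)·109.6036]/1.24 = 213.7501. B = V − Δ·S = -184.8306.
(2,0): S=117.0450. Δ = (V_up−V_dn)/(S_up−S_dn) = (0.0000−0.0000)/(158.0108−99.4882) = 0.0000. V = [p*·0.0000 + (1−p*)·0.0000]/1.24 = 0.0000. B = V − Δ·S = 0.0000.
(2,1): S=185.8950. Δ = (V_up−V_dn)/(S_up−S_dn) = (68.9442−0.0000)/(250.9583−158.0108) = 0.7418. V = [p*·68.9442 + (1−p*)·0.0000]/1.24 = 43.3681. B = V − Δ·S = -94.5203.
(2,2): S=295.2450. Δ = (V_up−V_dn)/(S_up−S_dn) = (213.7501−68.9442)/(398.5808−250.9583) = 0.9809. V = [p*·213.7501 + (1−p*)·68.9442]/1.24 = 146.6878. B = V − Δ·S = -142.9240.
(1,0): S=137.7000. Δ = (V_up−V_dn)/(S_up−S_dn) = (43.3681−0.0000)/(185.8950−117.0450) = 0.6299. V = [p*·43.3681 + (1−p*)·0.0000]/1.24 = 27.2800. B = V − Δ·S = -59.4563.
(1,1): S=218.7000. Δ = (V_up−V_dn)/(S_up−S_dn) = (146.6878−43.3681)/(295.2450−185.8950) = 0.9449. V = [p*·146.6878 + (1−p*)·43.3681]/1.24 = 99.9657. B = V − Δ·S = -106.6735.
(0,0): S=162.0000. Δ = (V_up−V_dn)/(S_up−S_dn) = (99.9657−27.2800)/(218.7000−137.7000) = 0.8974. V = [p*·99.9657 + (1−p*)·27.2800]/1.24 = 67.7216. B = V − Δ·S = -77.6498.
Self-financing check: at every node Δ·S+B equals the discounted successor values.

(0,0): Delta=0.8974 Bond=-77.6498
(1,0): Delta=0.6299 Bond=-59.4563
(1,1): Delta=0.9449 Bond=-106.6735
(2,0): Delta=0.0000 Bond=0.0000
(2,1): Delta=0.7418 Bond=-94.5203
(2,2): Delta=0.9809 Bond=-142.9240
(3,0): Delta=0.0000 Bond=0.0000
(3,1): Delta=0.0000 Bond=0.0000
(3,2): Delta=0.8735 Bond=-150.2631
(3,3): Delta=1.0000 Bond=-184.8306
V0=67.7216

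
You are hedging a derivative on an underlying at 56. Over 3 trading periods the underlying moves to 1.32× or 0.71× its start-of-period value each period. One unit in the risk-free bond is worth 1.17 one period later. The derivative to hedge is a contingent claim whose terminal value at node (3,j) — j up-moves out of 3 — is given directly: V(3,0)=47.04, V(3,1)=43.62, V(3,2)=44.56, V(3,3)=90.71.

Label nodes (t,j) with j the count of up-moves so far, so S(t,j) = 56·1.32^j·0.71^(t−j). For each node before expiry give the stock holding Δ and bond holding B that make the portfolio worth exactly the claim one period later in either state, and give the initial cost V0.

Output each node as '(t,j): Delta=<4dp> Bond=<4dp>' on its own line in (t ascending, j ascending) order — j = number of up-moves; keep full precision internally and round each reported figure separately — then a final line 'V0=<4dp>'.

Under the risk-neutral measure, an up-move has probability p* = (R−d)/(u−d) = 0.7541 and values discount at R = 1.17.
Terminal payoffs: V(3,0)=47.0400, V(3,1)=43.6200, V(3,2)=44.5600, V(3,3)=90.7100
(2,0): S=28.2296. Δ = (V_up−V_dn)/(S_up−S_dn) = (43.6200−47.0400)/(37.2631−20.0430) = -0.1986. V = [p*·43.6200 + (1−p*)·47.0400]/1.17 = 38.0008. B = V − Δ·S = 43.6074.
(2,1): S=52.4832. Δ = (V_up−V_dn)/(S_up−S_dn) = (44.5600−43.6200)/(69.2778−37.2631) = 0.0294. V = [p*·44.5600 + (1−p*)·43.6200]/1.17 = 37.8879. B = V − Δ·S = 36.3469.
(2,2): S=97.5744. Δ = (V_up−V_dn)/(S_up−S_dn) = (90.7100−44.5600)/(128.7982−69.2778) = 0.7754. V = [p*·90.7100 + (1−p*)·44.5600]/1.17 = 67.8305. B = V − Δ·S = -7.8253.
(1,0): S=39.7600. Δ = (V_up−V_dn)/(S_up−S_dn) = (37.8879−38.0008)/(52.4832−28.2296) = -0.0047. V = [p*·37.8879 + (1−p*)·38.0008]/1.17 = 32.4066. B = V − Δ·S = 32.5917.
(1,1): S=73.9200. Δ = (V_up−V_dn)/(S_up−S_dn) = (67.8305−37.8879)/(97.5744−52.4832) = 0.6640. V = [p*·67.8305 + (1−p*)·37.8879]/1.17 = 51.6817. B = V − Δ·S = 2.5955.
(0,0): S=56.0000. Δ = (V_up−V_dn)/(S_up−S_dn) = (51.6817−32.4066)/(73.9200−39.7600) = 0.5643. V = [p*·51.6817 + (1−p*)·32.4066]/1.17 = 40.1213. B = V − Δ·S = 8.5227.
Root portfolio cost Δ·56+B reproduces V0=40.1213.

(0,0): Delta=0.5643 Bond=8.5227
(1,0): Delta=-0.0047 Bond=32.5917
(1,1): Delta=0.6640 Bond=2.5955
(2,0): Delta=-0.1986 Bond=43.6074
(2,1): Delta=0.0294 Bond=36.3469
(2,2): Delta=0.7754 Bond=-7.8253
V0=40.1213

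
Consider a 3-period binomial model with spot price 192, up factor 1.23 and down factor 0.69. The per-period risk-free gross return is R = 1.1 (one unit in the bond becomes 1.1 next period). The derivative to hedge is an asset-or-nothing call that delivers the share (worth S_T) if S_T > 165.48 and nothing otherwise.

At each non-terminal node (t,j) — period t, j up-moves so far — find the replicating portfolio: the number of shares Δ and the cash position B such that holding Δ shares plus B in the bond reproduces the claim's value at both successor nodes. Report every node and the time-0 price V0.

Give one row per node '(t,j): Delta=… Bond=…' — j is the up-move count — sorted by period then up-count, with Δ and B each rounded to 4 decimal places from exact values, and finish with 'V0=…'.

No-arbitrage ⇒ martingale measure with p* = (R−d)/(u−d) = 0.7593.
Terminal values V(3,·): V(3,0)=0.0000, V(3,1)=0.0000, V(3,2)=200.4290, V(3,3)=357.2865
  t=2,j=0: stock 91.4112 → up 112.4358 (V=0.0000), down 63.0737 (V=0.0000). Price 0.0000; hedge Δ=0.0000, bond B=0.0000.
  t=2,j=1: stock 162.9504 → up 200.4290 (V=200.4290), down 112.4358 (V=0.0000). Price 138.3432; hedge Δ=2.2778, bond B=-232.8216.
  t=2,j=2: stock 290.4768 → up 357.2865 (V=357.2865), down 200.4290 (V=200.4290). Price 290.4768; hedge Δ=1.0000, bond B=0.0000.
  t=1,j=0: stock 132.4800 → up 162.9504 (V=138.3432), down 91.4112 (V=0.0000). Price 95.4894; hedge Δ=1.9338, bond B=-160.7017.
  t=1,j=1: stock 236.1600 → up 290.4768 (V=290.4768), down 162.9504 (V=138.3432). Price 230.7746; hedge Δ=1.1930, bond B=-50.9542.
  t=0,j=0: stock 192.0000 → up 236.1600 (V=230.7746), down 132.4800 (V=95.4894). Price 180.1872; hedge Δ=1.3048, bond B=-70.3408.
Self-financing check: at every node Δ·S+B equals the discounted successor values.

(0,0): Delta=1.3048 Bond=-70.3408
(1,0): Delta=1.9338 Bond=-160.7017
(1,1): Delta=1.1930 Bond=-50.9542
(2,0): Delta=0.0000 Bond=0.0000
(2,1): Delta=2.2778 Bond=-232.8216
(2,2): Delta=1.0000 Bond=0.0000
V0=180.1872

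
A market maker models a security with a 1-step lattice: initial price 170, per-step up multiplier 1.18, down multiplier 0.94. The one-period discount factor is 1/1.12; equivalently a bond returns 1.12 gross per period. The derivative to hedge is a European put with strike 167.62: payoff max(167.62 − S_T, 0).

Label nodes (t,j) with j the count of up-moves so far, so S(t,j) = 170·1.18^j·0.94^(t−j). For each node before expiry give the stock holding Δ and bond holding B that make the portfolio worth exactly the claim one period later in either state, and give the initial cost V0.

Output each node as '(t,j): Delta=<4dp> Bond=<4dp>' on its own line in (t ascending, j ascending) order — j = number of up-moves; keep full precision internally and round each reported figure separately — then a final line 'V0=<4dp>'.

Under the risk-neutral measure, an up-move has probability p* = (R−d)/(u−d) = 0.7500 and values discount at R = 1.12.
Terminal payoffs: V(1,0)=7.8200, V(1,1)=0.0000
(0,0): S=170.0000. Δ = (V_up−V_dn)/(S_up−S_dn) = (0.0000−7.8200)/(200.6000−159.8000) = -0.1917. V = [p*·0.0000 + (1−p*)·7.8200]/1.12 = 1.7455. B = V − Δ·S = 34.3289.
Check: Δ(0,0)·S0 + B(0,0) = 1.7455 = V0.

(0,0): Delta=-0.1917 Bond=34.3289
V0=1.7455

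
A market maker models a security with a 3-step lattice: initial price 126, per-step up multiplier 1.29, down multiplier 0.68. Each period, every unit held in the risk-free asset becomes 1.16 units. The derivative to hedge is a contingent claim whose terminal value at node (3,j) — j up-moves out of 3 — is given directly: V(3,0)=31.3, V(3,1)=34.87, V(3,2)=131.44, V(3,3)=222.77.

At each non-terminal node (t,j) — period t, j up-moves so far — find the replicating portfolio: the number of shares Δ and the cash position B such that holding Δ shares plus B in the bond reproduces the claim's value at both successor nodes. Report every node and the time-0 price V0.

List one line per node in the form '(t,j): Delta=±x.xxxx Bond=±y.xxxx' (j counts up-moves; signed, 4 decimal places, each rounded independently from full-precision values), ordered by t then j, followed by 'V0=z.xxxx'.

(0,0): Delta=0.8615 Bond=-3.0902
(1,0): Delta=1.2659 Bond=-38.2347
(1,1): Delta=0.8038 Bond=5.7998
(2,0): Delta=0.1005 Bond=23.5520
(2,1): Delta=1.4323 Bond=-62.7429
(2,2): Delta=0.7141 Bond=25.5427
V0=105.4623

No-arbitrage ⇒ martingale measure with p* = (R−d)/(u−d) = 0.7869.
At expiry t=3: V(3,0)=31.3000, V(3,1)=34.8700, V(3,2)=131.4400, V(3,3)=222.7700
(2,0): S=58.2624. Δ = (V_up−V_dn)/(S_up−S_dn) = (34.8700−31.3000)/(75.1585−39.6184) = 0.1005. V = [p*·34.8700 + (1−p*)·31.3000]/1.16 = 29.4045. B = V − Δ·S = 23.5520.
(2,1): S=110.5272. Δ = (V_up−V_dn)/(S_up−S_dn) = (131.4400−34.8700)/(142.5801−75.1585) = 1.4323. V = [p*·131.4400 + (1−p*)·34.8700]/1.16 = 95.5685. B = V − Δ·S = -62.7429.
(2,2): S=209.6766. Δ = (V_up−V_dn)/(S_up−S_dn) = (222.7700−131.4400)/(270.4828−142.5801) = 0.7141. V = [p*·222.7700 + (1−p*)·131.4400]/1.16 = 175.2640. B = V − Δ·S = 25.5427.
(1,0): S=85.6800. Δ = (V_up−V_dn)/(S_up−S_dn) = (95.5685−29.4045)/(110.5272−58.2624) = 1.2659. V = [p*·95.5685 + (1−p*)·29.4045]/1.16 = 70.2310. B = V − Δ·S = -38.2347.
(1,1): S=162.5400. Δ = (V_up−V_dn)/(S_up−S_dn) = (175.2640−95.5685)/(209.6766−110.5272) = 0.8038. V = [p*·175.2640 + (1−p*)·95.5685]/1.16 = 136.4480. B = V − Δ·S = 5.7998.
(0,0): S=126.0000. Δ = (V_up−V_dn)/(S_up−S_dn) = (136.4480−70.2310)/(162.5400−85.6800) = 0.8615. V = [p*·136.4480 + (1−p*)·70.2310]/1.16 = 105.4623. B = V − Δ·S = -3.0902.
The time-0 hedge costs 105.4623, which is the no-arbitrage price.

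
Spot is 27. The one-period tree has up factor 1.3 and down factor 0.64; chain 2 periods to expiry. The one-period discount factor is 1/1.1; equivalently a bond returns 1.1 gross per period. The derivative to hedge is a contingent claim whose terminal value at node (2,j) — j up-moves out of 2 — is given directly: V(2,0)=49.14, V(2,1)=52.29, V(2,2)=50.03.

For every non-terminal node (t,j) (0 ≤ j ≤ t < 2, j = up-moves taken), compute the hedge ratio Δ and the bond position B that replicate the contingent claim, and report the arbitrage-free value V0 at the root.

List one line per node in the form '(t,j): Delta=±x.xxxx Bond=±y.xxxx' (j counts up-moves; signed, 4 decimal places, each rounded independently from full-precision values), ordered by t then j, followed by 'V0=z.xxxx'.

The replicating-portfolio and risk-neutral prices coincide; use p* = (1.1−0.64)/(1.3−0.64) = 0.6970 for the latter.
Payoff layer (t=2): V(2,0)=49.1400, V(2,1)=52.2900, V(2,2)=50.0300
Node (1,0) S=17.2800: V=(p*·52.2900+(1−p*)·49.1400)/1.1=46.6686; Δ=(52.2900−49.1400)/(22.4640−11.0592)=0.2762; B=V−Δ·S=41.8959
Node (1,1) S=35.1000: V=(p*·50.0300+(1−p*)·52.2900)/1.1=46.1044; Δ=(50.0300−52.2900)/(45.6300−22.4640)=-0.0976; B=V−Δ·S=49.5287
Node (0,0) S=27.0000: V=(p*·46.1044+(1−p*)·46.6686)/1.1=42.0685; Δ=(46.1044−46.6686)/(35.1000−17.2800)=-0.0317; B=V−Δ·S=42.9234
Each (Δ,B) replicates both successor values, so the strategy is self-financing and V0 is arbitrage-free.

(0,0): Delta=-0.0317 Bond=42.9234
(1,0): Delta=0.2762 Bond=41.8959
(1,1): Delta=-0.0976 Bond=49.5287
V0=42.0685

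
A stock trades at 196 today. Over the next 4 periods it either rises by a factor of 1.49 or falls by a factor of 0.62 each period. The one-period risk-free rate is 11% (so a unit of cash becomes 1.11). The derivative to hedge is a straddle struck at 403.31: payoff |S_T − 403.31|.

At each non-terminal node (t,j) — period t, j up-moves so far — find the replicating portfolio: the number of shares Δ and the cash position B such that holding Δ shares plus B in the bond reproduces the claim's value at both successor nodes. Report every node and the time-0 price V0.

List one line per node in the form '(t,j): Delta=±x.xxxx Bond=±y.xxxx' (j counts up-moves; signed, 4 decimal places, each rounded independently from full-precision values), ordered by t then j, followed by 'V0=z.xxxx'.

Under the risk-neutral measure, an up-move has probability p* = (R−d)/(u−d) = 0.5632 and values discount at R = 1.11.
Terminal values V(4,·): V(4,0)=374.3484, V(4,1)=333.7087, V(4,2)=236.0423, V(4,3)=1.3280, V(4,4)=562.7434
  t=3,j=0: stock 46.7123 → up 69.6013 (V=333.7087), down 28.9616 (V=374.3484). Price 316.6301; hedge Δ=-1.0000, bond B=363.3423.
  t=3,j=1: stock 112.2602 → up 167.2677 (V=236.0423), down 69.6013 (V=333.7087). Price 251.0822; hedge Δ=-1.0000, bond B=363.3423.
  t=3,j=2: stock 269.7866 → up 401.9820 (V=1.3280), down 167.2677 (V=236.0423). Price 93.5558; hedge Δ=-1.0000, bond B=363.3423.
  t=3,j=3: stock 648.3580 → up 966.0534 (V=562.7434), down 401.9820 (V=1.3280). Price 286.0608; hedge Δ=0.9953, bond B=-359.2442.
  t=2,j=0: stock 75.3424 → up 112.2602 (V=251.0822), down 46.7123 (V=316.6301). Price 251.9930; hedge Δ=-1.0000, bond B=327.3354.
  t=2,j=1: stock 181.0648 → up 269.7866 (V=93.5558), down 112.2602 (V=251.0822). Price 146.2706; hedge Δ=-1.0000, bond B=327.3354.
  t=2,j=2: stock 435.1396 → up 648.3580 (V=286.0608), down 269.7866 (V=93.5558). Price 181.9623; hedge Δ=0.5085, bond B=-39.3078.
  t=1,j=0: stock 121.5200 → up 181.0648 (V=146.2706), down 75.3424 (V=251.9930). Price 173.3768; hedge Δ=-1.0000, bond B=294.8968.
  t=1,j=1: stock 292.0400 → up 435.1396 (V=181.9623), down 181.0648 (V=146.2706). Price 149.8854; hedge Δ=0.1405, bond B=108.8605.
  t=0,j=0: stock 196.0000 → up 292.0400 (V=149.8854), down 121.5200 (V=173.3768). Price 144.2757; hedge Δ=-0.1378, bond B=171.2773.
The time-0 hedge costs 144.2757, which is the no-arbitrage price.

(0,0): Delta=-0.1378 Bond=171.2773
(1,0): Delta=-1.0000 Bond=294.8968
(1,1): Delta=0.1405 Bond=108.8605
(2,0): Delta=-1.0000 Bond=327.3354
(2,1): Delta=-1.0000 Bond=327.3354
(2,2): Delta=0.5085 Bond=-39.3078
(3,0): Delta=-1.0000 Bond=363.3423
(3,1): Delta=-1.0000 Bond=363.3423
(3,2): Delta=-1.0000 Bond=363.3423
(3,3): Delta=0.9953 Bond=-359.2442
V0=144.2757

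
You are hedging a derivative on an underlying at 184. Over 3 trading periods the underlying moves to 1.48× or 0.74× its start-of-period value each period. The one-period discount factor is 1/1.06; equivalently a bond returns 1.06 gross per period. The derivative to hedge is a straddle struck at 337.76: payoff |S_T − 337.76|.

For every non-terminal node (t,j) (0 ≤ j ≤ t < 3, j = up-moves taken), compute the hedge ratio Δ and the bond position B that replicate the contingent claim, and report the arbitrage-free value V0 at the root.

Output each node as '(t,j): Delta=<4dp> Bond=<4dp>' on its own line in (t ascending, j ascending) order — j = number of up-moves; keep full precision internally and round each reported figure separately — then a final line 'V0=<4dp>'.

(0,0): Delta=-0.3675 Bond=202.3451
(1,0): Delta=-1.0000 Bond=300.6052
(1,1): Delta=0.0476 Bond=101.4540
(2,0): Delta=-1.0000 Bond=318.6415
(2,1): Delta=-1.0000 Bond=318.6415
(2,2): Delta=0.7350 Bond=-169.5278
V0=134.7227

Under the risk-neutral measure, an up-move has probability p* = (R−d)/(u−d) = 0.4324 and values discount at R = 1.06.
Terminal payoffs: V(3,0)=263.1988, V(3,1)=188.6376, V(3,2)=39.5151, V(3,3)=258.7297
Node (2,0) S=100.7584: V=(p*·188.6376+(1−p*)·263.1988)/1.06=217.8831; Δ=(188.6376−263.1988)/(149.1224−74.5612)=-1.0000; B=V−Δ·S=318.6415
Node (2,1) S=201.5168: V=(p*·39.5151+(1−p*)·188.6376)/1.06=117.1247; Δ=(39.5151−188.6376)/(298.2449−149.1224)=-1.0000; B=V−Δ·S=318.6415
Node (2,2) S=403.0336: V=(p*·258.7297+(1−p*)·39.5151)/1.06=126.7081; Δ=(258.7297−39.5151)/(596.4897−298.2449)=0.7350; B=V−Δ·S=-169.5278
Node (1,0) S=136.1600: V=(p*·117.1247+(1−p*)·217.8831)/1.06=164.4452; Δ=(117.1247−217.8831)/(201.5168−100.7584)=-1.0000; B=V−Δ·S=300.6052
Node (1,1) S=272.3200: V=(p*·126.7081+(1−p*)·117.1247)/1.06=114.4046; Δ=(126.7081−117.1247)/(403.0336−201.5168)=0.0476; B=V−Δ·S=101.4540
Node (0,0) S=184.0000: V=(p*·114.4046+(1−p*)·164.4452)/1.06=134.7227; Δ=(114.4046−164.4452)/(272.3200−136.1600)=-0.3675; B=V−Δ·S=202.3451
Each (Δ,B) replicates both successor values, so the strategy is self-financing and V0 is arbitrage-free.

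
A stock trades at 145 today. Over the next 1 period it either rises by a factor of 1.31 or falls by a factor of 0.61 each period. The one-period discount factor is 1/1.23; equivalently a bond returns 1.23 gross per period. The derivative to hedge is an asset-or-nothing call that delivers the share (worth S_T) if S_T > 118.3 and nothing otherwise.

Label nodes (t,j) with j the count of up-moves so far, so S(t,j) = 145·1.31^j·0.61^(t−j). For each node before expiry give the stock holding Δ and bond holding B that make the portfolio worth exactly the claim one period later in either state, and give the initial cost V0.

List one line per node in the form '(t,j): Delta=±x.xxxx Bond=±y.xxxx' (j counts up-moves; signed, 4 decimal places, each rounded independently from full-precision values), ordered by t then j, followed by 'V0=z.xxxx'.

Since d<R<u, set p* = (R−d)/(u−d) = 0.8857; price each node as the discounted p*-expectation of its children.
Payoff layer (t=1): V(1,0)=0.0000, V(1,1)=189.9500
  t=0,j=0: stock 145.0000 → up 189.9500 (V=189.9500), down 88.4500 (V=0.0000). Price 136.7816; hedge Δ=1.8714, bond B=-134.5755.
Check: Δ(0,0)·S0 + B(0,0) = 136.7816 = V0.

(0,0): Delta=1.8714 Bond=-134.5755
V0=136.7816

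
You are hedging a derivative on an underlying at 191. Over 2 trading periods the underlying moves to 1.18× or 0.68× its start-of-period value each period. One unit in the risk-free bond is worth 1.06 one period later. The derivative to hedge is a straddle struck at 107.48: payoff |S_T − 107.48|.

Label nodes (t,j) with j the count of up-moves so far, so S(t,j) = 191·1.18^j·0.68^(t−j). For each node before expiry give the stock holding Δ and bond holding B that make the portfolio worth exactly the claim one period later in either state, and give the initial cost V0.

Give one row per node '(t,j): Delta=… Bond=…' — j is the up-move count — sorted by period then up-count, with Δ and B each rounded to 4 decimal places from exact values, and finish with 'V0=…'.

(0,0): Delta=0.9091 Bond=-76.3383
(1,0): Delta=0.4099 Bond=-16.0729
(1,1): Delta=1.0000 Bond=-101.3962
V0=97.3078

No-arbitrage ⇒ martingale measure with p* = (R−d)/(u−d) = 0.7600.
Terminal payoffs: V(2,0)=19.1616, V(2,1)=45.7784, V(2,2)=158.4684
Node (1,0) S=129.8800: V=(p*·45.7784+(1−p*)·19.1616)/1.06=37.1607; Δ=(45.7784−19.1616)/(153.2584−88.3184)=0.4099; B=V−Δ·S=-16.0729
Node (1,1) S=225.3800: V=(p*·158.4684+(1−p*)·45.7784)/1.06=123.9838; Δ=(158.4684−45.7784)/(265.9484−153.2584)=1.0000; B=V−Δ·S=-101.3962
Node (0,0) S=191.0000: V=(p*·123.9838+(1−p*)·37.1607)/1.06=97.3078; Δ=(123.9838−37.1607)/(225.3800−129.8800)=0.9091; B=V−Δ·S=-76.3383
Root portfolio cost Δ·191+B reproduces V0=97.3078.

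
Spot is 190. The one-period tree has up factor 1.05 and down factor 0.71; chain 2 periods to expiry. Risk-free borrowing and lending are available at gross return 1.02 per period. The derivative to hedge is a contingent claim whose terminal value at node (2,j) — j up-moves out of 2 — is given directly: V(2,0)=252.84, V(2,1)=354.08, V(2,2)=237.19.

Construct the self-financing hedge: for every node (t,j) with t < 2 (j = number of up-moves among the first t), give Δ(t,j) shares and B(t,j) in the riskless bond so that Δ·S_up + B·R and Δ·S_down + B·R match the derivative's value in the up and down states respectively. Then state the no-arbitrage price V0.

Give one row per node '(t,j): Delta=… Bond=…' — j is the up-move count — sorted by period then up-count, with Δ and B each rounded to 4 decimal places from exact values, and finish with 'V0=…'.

Since d<R<u, set p* = (R−d)/(u−d) = 0.9118; price each node as the discounted p*-expectation of its children.
At expiry t=2: V(2,0)=252.8400, V(2,1)=354.0800, V(2,2)=237.1900
  t=1,j=0: stock 134.9000 → up 141.6450 (V=354.0800), down 95.7790 (V=252.8400). Price 338.3795; hedge Δ=2.2073, bond B=40.6148.
  t=1,j=1: stock 199.5000 → up 209.4750 (V=237.1900), down 141.6450 (V=354.0800). Price 242.6508; hedge Δ=-1.7233, bond B=586.4449.
  t=0,j=0: stock 190.0000 → up 199.5000 (V=242.6508), down 134.9000 (V=338.3795). Price 246.1740; hedge Δ=-1.4819, bond B=527.7289.
Check: Δ(0,0)·S0 + B(0,0) = 246.1740 = V0.

(0,0): Delta=-1.4819 Bond=527.7289
(1,0): Delta=2.2073 Bond=40.6148
(1,1): Delta=-1.7233 Bond=586.4449
V0=246.1740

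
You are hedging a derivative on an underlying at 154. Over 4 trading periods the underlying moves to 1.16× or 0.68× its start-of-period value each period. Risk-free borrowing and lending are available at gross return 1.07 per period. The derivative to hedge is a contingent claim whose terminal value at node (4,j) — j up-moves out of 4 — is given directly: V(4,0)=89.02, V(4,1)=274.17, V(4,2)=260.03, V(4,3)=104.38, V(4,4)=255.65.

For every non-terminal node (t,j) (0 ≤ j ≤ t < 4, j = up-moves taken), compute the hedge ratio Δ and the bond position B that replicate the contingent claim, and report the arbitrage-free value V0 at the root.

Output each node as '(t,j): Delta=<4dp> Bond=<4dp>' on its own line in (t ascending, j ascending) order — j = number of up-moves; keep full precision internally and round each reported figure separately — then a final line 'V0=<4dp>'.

No-arbitrage ⇒ martingale measure with p* = (R−d)/(u−d) = 0.8125.
Terminal payoffs: V(4,0)=89.0200, V(4,1)=274.1700, V(4,2)=260.0300, V(4,3)=104.3800, V(4,4)=255.6500
(3,0): S=48.4225. Δ = (V_up−V_dn)/(S_up−S_dn) = (274.1700−89.0200)/(56.1701−32.9273) = 7.9659. V = [p*·274.1700 + (1−p*)·89.0200]/1.07 = 223.7891. B = V − Δ·S = -161.9400.
(3,1): S=82.6031. Δ = (V_up−V_dn)/(S_up−S_dn) = (260.0300−274.1700)/(95.8196−56.1701) = -0.3566. V = [p*·260.0300 + (1−p*)·274.1700]/1.07 = 245.4965. B = V − Δ·S = 274.9548.
(3,2): S=140.9112. Δ = (V_up−V_dn)/(S_up−S_dn) = (104.3800−260.0300)/(163.4570−95.8196) = -2.3012. V = [p*·104.3800 + (1−p*)·260.0300]/1.07 = 124.8265. B = V − Δ·S = 449.0974.
(3,3): S=240.3780. Δ = (V_up−V_dn)/(S_up−S_dn) = (255.6500−104.3800)/(278.8385−163.4570) = 1.3110. V = [p*·255.6500 + (1−p*)·104.3800]/1.07 = 212.4176. B = V − Δ·S = -102.7282.
(2,0): S=71.2096. Δ = (V_up−V_dn)/(S_up−S_dn) = (245.4965−223.7891)/(82.6031−48.4225) = 0.6351. V = [p*·245.4965 + (1−p*)·223.7891]/1.07 = 225.6321. B = V − Δ·S = 180.4085.
(2,1): S=121.4752. Δ = (V_up−V_dn)/(S_up−S_dn) = (124.8265−245.4965)/(140.9112−82.6031) = -2.0695. V = [p*·124.8265 + (1−p*)·245.4965]/1.07 = 137.8057. B = V − Δ·S = 389.2015.
(2,2): S=207.2224. Δ = (V_up−V_dn)/(S_up−S_dn) = (212.4176−124.8265)/(240.3780−140.9112) = 0.8806. V = [p*·212.4176 + (1−p*)·124.8265]/1.07 = 183.1722. B = V − Δ·S = 0.6907.
(1,0): S=104.7200. Δ = (V_up−V_dn)/(S_up−S_dn) = (137.8057−225.6321)/(121.4752−71.2096) = -1.7472. V = [p*·137.8057 + (1−p*)·225.6321]/1.07 = 144.1805. B = V − Δ·S = 327.1522.
(1,1): S=178.6400. Δ = (V_up−V_dn)/(S_up−S_dn) = (183.1722−137.8057)/(207.2224−121.4752) = 0.5291. V = [p*·183.1722 + (1−p*)·137.8057]/1.07 = 163.2393. B = V − Δ·S = 68.7257.
(0,0): S=154.0000. Δ = (V_up−V_dn)/(S_up−S_dn) = (163.2393−144.1805)/(178.6400−104.7200) = 0.2578. V = [p*·163.2393 + (1−p*)·144.1805]/1.07 = 149.2203. B = V − Δ·S = 109.5146.
Check: Δ(0,0)·S0 + B(0,0) = 149.2203 = V0.

(0,0): Delta=0.2578 Bond=109.5146
(1,0): Delta=-1.7472 Bond=327.1522
(1,1): Delta=0.5291 Bond=68.7257
(2,0): Delta=0.6351 Bond=180.4085
(2,1): Delta=-2.0695 Bond=389.2015
(2,2): Delta=0.8806 Bond=0.6907
(3,0): Delta=7.9659 Bond=-161.9400
(3,1): Delta=-0.3566 Bond=274.9548
(3,2): Delta=-2.3012 Bond=449.0974
(3,3): Delta=1.3110 Bond=-102.7282
V0=149.2203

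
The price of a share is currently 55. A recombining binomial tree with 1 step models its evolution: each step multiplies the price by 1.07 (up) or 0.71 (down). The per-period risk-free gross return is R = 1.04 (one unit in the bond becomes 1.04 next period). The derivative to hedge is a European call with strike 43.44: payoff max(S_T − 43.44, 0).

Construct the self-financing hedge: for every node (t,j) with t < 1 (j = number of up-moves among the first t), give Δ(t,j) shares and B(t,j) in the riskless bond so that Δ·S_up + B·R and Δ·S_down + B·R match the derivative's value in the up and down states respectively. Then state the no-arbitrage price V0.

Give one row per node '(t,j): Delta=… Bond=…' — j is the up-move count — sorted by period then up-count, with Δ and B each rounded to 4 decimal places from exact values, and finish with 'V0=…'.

Since d<R<u, set p* = (R−d)/(u−d) = 0.9167; price each node as the discounted p*-expectation of its children.
Terminal payoffs: V(1,0)=0.0000, V(1,1)=15.4100
(0,0): S=55.0000. Δ = (V_up−V_dn)/(S_up−S_dn) = (15.4100−0.0000)/(58.8500−39.0500) = 0.7783. V = [p*·15.4100 + (1−p*)·0.0000]/1.04 = 13.5825. B = V − Δ·S = -29.2230.
Root portfolio cost Δ·55+B reproduces V0=13.5825.

(0,0): Delta=0.7783 Bond=-29.2230
V0=13.5825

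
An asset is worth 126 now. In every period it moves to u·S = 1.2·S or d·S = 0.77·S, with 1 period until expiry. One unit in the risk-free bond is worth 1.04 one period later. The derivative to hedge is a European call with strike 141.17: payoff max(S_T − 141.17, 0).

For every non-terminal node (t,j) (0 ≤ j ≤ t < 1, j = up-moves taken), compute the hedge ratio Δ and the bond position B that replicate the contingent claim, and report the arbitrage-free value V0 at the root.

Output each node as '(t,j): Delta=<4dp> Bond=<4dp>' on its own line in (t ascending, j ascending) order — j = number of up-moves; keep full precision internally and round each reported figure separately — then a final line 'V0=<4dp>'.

Risk-neutral probability p* = (R−d)/(u−d) = (1.04−0.77)/(1.2−0.77) = 0.6279.
At expiry t=1: V(1,0)=0.0000, V(1,1)=10.0300
Node (0,0) S=126.0000: V=(p*·10.0300+(1−p*)·0.0000)/1.04=6.0557; Δ=(10.0300−0.0000)/(151.2000−97.0200)=0.1851; B=V−Δ·S=-17.2699
Root portfolio cost Δ·126+B reproduces V0=6.0557.

(0,0): Delta=0.1851 Bond=-17.2699
V0=6.0557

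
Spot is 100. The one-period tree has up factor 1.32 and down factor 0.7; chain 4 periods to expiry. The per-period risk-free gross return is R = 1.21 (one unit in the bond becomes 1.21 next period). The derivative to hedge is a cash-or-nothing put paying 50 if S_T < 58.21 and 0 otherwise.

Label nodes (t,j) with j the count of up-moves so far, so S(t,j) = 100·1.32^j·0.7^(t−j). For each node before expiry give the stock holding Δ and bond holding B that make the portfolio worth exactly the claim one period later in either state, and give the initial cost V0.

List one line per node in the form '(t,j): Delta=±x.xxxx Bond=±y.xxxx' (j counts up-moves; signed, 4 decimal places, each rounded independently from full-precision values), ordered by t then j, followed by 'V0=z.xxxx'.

Since d<R<u, set p* = (R−d)/(u−d) = 0.8226; price each node as the discounted p*-expectation of its children.
Terminal payoffs: V(4,0)=50.0000, V(4,1)=50.0000, V(4,2)=0.0000, V(4,3)=0.0000, V(4,4)=0.0000
Node (3,0) S=34.3000: V=(p*·50.0000+(1−p*)·50.0000)/1.21=41.3223; Δ=(50.0000−50.0000)/(45.2760−24.0100)=0.0000; B=V−Δ·S=41.3223
Node (3,1) S=64.6800: V=(p*·0.0000+(1−p*)·50.0000)/1.21=7.3314; Δ=(0.0000−50.0000)/(85.3776−45.2760)=-1.2468; B=V−Δ·S=87.9765
Node (3,2) S=121.9680: V=(p*·0.0000+(1−p*)·0.0000)/1.21=0.0000; Δ=(0.0000−0.0000)/(160.9978−85.3776)=0.0000; B=V−Δ·S=0.0000
Node (3,3) S=229.9968: V=(p*·0.0000+(1−p*)·0.0000)/1.21=0.0000; Δ=(0.0000−0.0000)/(303.5958−160.9978)=0.0000; B=V−Δ·S=0.0000
Node (2,0) S=49.0000: V=(p*·7.3314+(1−p*)·41.3223)/1.21=11.0430; Δ=(7.3314−41.3223)/(64.6800−34.3000)=-1.1189; B=V−Δ·S=65.8671
Node (2,1) S=92.4000: V=(p*·0.0000+(1−p*)·7.3314)/1.21=1.0750; Δ=(0.0000−7.3314)/(121.9680−64.6800)=-0.1280; B=V−Δ·S=12.8998
Node (2,2) S=174.2400: V=(p*·0.0000+(1−p*)·0.0000)/1.21=0.0000; Δ=(0.0000−0.0000)/(229.9968−121.9680)=0.0000; B=V−Δ·S=0.0000
Node (1,0) S=70.0000: V=(p*·1.0750+(1−p*)·11.0430)/1.21=2.3500; Δ=(1.0750−11.0430)/(92.4000−49.0000)=-0.2297; B=V−Δ·S=18.4274
Node (1,1) S=132.0000: V=(p*·0.0000+(1−p*)·1.0750)/1.21=0.1576; Δ=(0.0000−1.0750)/(174.2400−92.4000)=-0.0131; B=V−Δ·S=1.8915
Node (0,0) S=100.0000: V=(p*·0.1576+(1−p*)·2.3500)/1.21=0.4517; Δ=(0.1576−2.3500)/(132.0000−70.0000)=-0.0354; B=V−Δ·S=3.9878
Each (Δ,B) replicates both successor values, so the strategy is self-financing and V0 is arbitrage-free.

(0,0): Delta=-0.0354 Bond=3.9878
(1,0): Delta=-0.2297 Bond=18.4274
(1,1): Delta=-0.0131 Bond=1.8915
(2,0): Delta=-1.1189 Bond=65.8671
(2,1): Delta=-0.1280 Bond=12.8998
(2,2): Delta=0.0000 Bond=0.0000
(3,0): Delta=0.0000 Bond=41.3223
(3,1): Delta=-1.2468 Bond=87.9765
(3,2): Delta=0.0000 Bond=0.0000
(3,3): Delta=0.0000 Bond=0.0000
V0=0.4517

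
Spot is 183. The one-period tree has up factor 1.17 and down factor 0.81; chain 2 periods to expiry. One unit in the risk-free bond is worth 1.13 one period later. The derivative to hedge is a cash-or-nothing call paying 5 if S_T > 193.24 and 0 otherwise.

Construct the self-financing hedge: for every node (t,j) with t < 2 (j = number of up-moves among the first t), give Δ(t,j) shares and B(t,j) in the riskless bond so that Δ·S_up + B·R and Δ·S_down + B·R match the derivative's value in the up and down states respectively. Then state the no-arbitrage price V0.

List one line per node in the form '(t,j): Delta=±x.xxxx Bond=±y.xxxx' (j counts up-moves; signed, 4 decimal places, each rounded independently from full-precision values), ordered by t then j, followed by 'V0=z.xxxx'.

(0,0): Delta=0.0597 Bond=-7.8315
(1,0): Delta=0.0000 Bond=0.0000
(1,1): Delta=0.0649 Bond=-9.9558
V0=3.0939

Since d<R<u, set p* = (R−d)/(u−d) = 0.8889; price each node as the discounted p*-expectation of its children.
Payoff layer (t=2): V(2,0)=0.0000, V(2,1)=0.0000, V(2,2)=5.0000
(1,0): S=148.2300. Δ = (V_up−V_dn)/(S_up−S_dn) = (0.0000−0.0000)/(173.4291−120.0663) = 0.0000. V = [p*·0.0000 + (1−p*)·0.0000]/1.13 = 0.0000. B = V − Δ·S = 0.0000.
(1,1): S=214.1100. Δ = (V_up−V_dn)/(S_up−S_dn) = (5.0000−0.0000)/(250.5087−173.4291) = 0.0649. V = [p*·5.0000 + (1−p*)·0.0000]/1.13 = 3.9331. B = V − Δ·S = -9.9558.
(0,0): S=183.0000. Δ = (V_up−V_dn)/(S_up−S_dn) = (3.9331−0.0000)/(214.1100−148.2300) = 0.0597. V = [p*·3.9331 + (1−p*)·0.0000]/1.13 = 3.0939. B = V − Δ·S = -7.8315.
Check: Δ(0,0)·S0 + B(0,0) = 3.0939 = V0.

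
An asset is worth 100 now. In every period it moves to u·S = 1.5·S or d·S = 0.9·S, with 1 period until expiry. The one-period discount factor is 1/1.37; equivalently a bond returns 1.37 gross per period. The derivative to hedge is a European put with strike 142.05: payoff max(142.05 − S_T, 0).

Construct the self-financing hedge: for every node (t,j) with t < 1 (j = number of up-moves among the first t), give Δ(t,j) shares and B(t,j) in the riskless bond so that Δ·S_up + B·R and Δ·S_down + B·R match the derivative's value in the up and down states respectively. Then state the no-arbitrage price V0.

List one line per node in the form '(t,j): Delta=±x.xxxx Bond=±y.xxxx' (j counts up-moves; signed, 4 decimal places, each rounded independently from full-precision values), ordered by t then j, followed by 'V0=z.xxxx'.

Risk-neutral probability p* = (R−d)/(u−d) = (1.37−0.9)/(1.5−0.9) = 0.7833.
At expiry t=1: V(1,0)=52.0500, V(1,1)=0.0000
  t=0,j=0: stock 100.0000 → up 150.0000 (V=0.0000), down 90.0000 (V=52.0500). Price 8.2318; hedge Δ=-0.8675, bond B=94.9818.
Check: Δ(0,0)·S0 + B(0,0) = 8.2318 = V0.

(0,0): Delta=-0.8675 Bond=94.9818
V0=8.2318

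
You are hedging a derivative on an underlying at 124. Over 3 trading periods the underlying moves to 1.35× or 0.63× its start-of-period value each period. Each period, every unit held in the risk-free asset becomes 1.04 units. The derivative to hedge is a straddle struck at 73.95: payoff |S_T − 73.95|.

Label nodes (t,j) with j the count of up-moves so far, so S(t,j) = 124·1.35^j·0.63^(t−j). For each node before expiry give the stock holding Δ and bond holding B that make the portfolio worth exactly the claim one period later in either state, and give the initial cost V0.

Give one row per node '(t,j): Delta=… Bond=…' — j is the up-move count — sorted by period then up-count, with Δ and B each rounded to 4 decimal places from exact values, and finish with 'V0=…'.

(0,0): Delta=0.7877 Bond=-29.0923
(1,0): Delta=0.3322 Bond=5.3290
(1,1): Delta=0.9484 Bond=-57.1618
(2,0): Delta=-1.0000 Bond=71.1058
(2,1): Delta=0.8022 Bond=-44.0303
(2,2): Delta=1.0000 Bond=-71.1058
V0=68.5810

Risk-neutral probability p* = (R−d)/(u−d) = (1.04−0.63)/(1.35−0.63) = 0.5694.
Terminal values V(3,·): V(3,0)=42.9442, V(3,1)=7.5089, V(3,2)=68.4237, V(3,3)=231.1365
Node (2,0) S=49.2156: V=(p*·7.5089+(1−p*)·42.9442)/1.04=21.8902; Δ=(7.5089−42.9442)/(66.4411−31.0058)=-1.0000; B=V−Δ·S=71.1058
Node (2,1) S=105.4620: V=(p*·68.4237+(1−p*)·7.5089)/1.04=40.5736; Δ=(68.4237−7.5089)/(142.3737−66.4411)=0.8022; B=V−Δ·S=-44.0303
Node (2,2) S=225.9900: V=(p*·231.1365+(1−p*)·68.4237)/1.04=154.8842; Δ=(231.1365−68.4237)/(305.0865−142.3737)=1.0000; B=V−Δ·S=-71.1058
Node (1,0) S=78.1200: V=(p*·40.5736+(1−p*)·21.8902)/1.04=31.2782; Δ=(40.5736−21.8902)/(105.4620−49.2156)=0.3322; B=V−Δ·S=5.3290
Node (1,1) S=167.4000: V=(p*·154.8842+(1−p*)·40.5736)/1.04=101.6030; Δ=(154.8842−40.5736)/(225.9900−105.4620)=0.9484; B=V−Δ·S=-57.1618
Node (0,0) S=124.0000: V=(p*·101.6030+(1−p*)·31.2782)/1.04=68.5810; Δ=(101.6030−31.2782)/(167.4000−78.1200)=0.7877; B=V−Δ·S=-29.0923
The time-0 hedge costs 68.5810, which is the no-arbitrage price.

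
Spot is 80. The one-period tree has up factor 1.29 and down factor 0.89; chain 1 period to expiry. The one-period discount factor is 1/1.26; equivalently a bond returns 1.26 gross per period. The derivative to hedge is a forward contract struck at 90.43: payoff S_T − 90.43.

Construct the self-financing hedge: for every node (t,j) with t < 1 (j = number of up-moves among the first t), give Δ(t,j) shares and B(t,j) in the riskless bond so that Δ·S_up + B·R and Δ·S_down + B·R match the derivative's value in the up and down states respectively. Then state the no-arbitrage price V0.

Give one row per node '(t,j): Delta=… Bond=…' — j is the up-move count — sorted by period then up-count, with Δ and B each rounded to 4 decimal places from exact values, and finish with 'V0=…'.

(0,0): Delta=1.0000 Bond=-71.7698
V0=8.2302

Risk-neutral probability p* = (R−d)/(u−d) = (1.26−0.89)/(1.29−0.89) = 0.9250.
Terminal payoffs: V(1,0)=-19.2300, V(1,1)=12.7700
Node (0,0) S=80.0000: V=(p*·12.7700+(1−p*)·-19.2300)/1.26=8.2302; Δ=(12.7700−-19.2300)/(103.2000−71.2000)=1.0000; B=V−Δ·S=-71.7698
Each (Δ,B) replicates both successor values, so the strategy is self-financing and V0 is arbitrage-free.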